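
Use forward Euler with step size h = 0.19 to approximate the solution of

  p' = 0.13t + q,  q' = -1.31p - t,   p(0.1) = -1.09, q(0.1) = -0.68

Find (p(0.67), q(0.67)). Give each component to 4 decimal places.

Euler on (p,q): p_{n+1} = p_n + h·p', q_{n+1} = q_n + h·q'.
0.100000: (-1.090000, -0.680000); f=(-0.667000, 1.327900) → (-1.216730, -0.427699)
0.290000: (-1.216730, -0.427699); f=(-0.389999, 1.303916) → (-1.290830, -0.179955)
0.480000: (-1.290830, -0.179955); f=(-0.117555, 1.210987) → (-1.313165, 0.050133)
(p(0.67), q(0.67)) ≈ (-1.3132, 0.0501)

-1.3132, 0.0501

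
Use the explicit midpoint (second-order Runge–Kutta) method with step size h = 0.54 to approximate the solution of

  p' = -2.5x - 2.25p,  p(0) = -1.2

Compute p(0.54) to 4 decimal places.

Midpoint: k1 = f(x_n, p_n); k2 = f(x_n + h/2, p_n + (h/2)·k1); p_{n+1} = p_n + h·k2.
x=0.000000, p=-1.200000:
  k1 = f(0.000000, -1.200000) = 2.700000
  k2 = f(0.270000, -0.471000) = 0.384750
  p ← -1.200000 + 0.54·0.384750 = -0.992235
p(0.54) ≈ -0.9922

-0.9922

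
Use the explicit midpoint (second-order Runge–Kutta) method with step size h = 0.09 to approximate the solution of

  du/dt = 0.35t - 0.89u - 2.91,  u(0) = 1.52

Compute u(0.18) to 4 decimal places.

Midpoint: k1 = f(t_n, u_n); k2 = f(t_n + h/2, u_n + (h/2)·k1); u_{n+1} = u_n + h·k2.
t=0.000000, u=1.520000:
  k1 = f(0.000000, 1.520000) = -4.262800
  k2 = f(0.045000, 1.328174) = -4.076325
  u ← 1.520000 + 0.09·(-4.076325) = 1.153131
t=0.090000, u=1.153131:
  k1 = f(0.090000, 1.153131) = -3.904786
  k2 = f(0.135000, 0.977415) = -3.732650
  u ← 1.153131 + 0.09·(-3.732650) = 0.817192
u(0.18) ≈ 0.8172

0.8172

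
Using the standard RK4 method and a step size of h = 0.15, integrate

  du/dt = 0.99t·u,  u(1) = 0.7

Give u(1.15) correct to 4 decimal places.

RK4: k1 = f(t_n, u_n); k2 = f(t_n + h/2, u_n + (h/2)·k1); k3 = f(t_n + h/2, u_n + (h/2)·k2); k4 = f(t_n + h, u_n + h·k3); u_{n+1} = u_n + (h/6)·(k1 + 2k2 + 2k3 + k4).
t=1.000000, u=0.700000:
  k1 = f(1.000000, 0.700000) = 0.693000
  k2 = f(1.075000, 0.751975) = 0.800289
  k3 = f(1.075000, 0.760022) = 0.808853
  k4 = f(1.150000, 0.821328) = 0.935082
  u ← 0.700000 + (0.15/6)·(k1 + 2k2 + 2k3 + k4) = 0.821159
u(1.15) ≈ 0.8212

0.8212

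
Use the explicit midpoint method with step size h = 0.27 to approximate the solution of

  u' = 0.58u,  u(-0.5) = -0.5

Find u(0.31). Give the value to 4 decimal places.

-0.7985

Midpoint: k1 = f(s_n, u_n); k2 = f(s_n + h/2, u_n + (h/2)·k1); u_{n+1} = u_n + h·k2.
s=-0.500000, u=-0.500000:
  k1 = f(-0.500000, -0.500000) = -0.290000
  k2 = f(-0.365000, -0.539150) = -0.312707
  u ← -0.500000 + 0.27·(-0.312707) = -0.584431
s=-0.230000, u=-0.584431:
  k1 = f(-0.230000, -0.584431) = -0.338970
  k2 = f(-0.095000, -0.630192) = -0.365511
  u ← -0.584431 + 0.27·(-0.365511) = -0.683119
s=0.040000, u=-0.683119:
  k1 = f(0.040000, -0.683119) = -0.396209
  k2 = f(0.175000, -0.736607) = -0.427232
  u ← -0.683119 + 0.27·(-0.427232) = -0.798472
u(0.31) ≈ -0.7985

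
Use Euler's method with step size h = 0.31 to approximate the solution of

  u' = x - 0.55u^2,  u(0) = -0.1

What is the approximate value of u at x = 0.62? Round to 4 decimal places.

Euler: u_{n+1} = u_n + h·f(x_n, u_n).
x=0.000000, u=-0.100000: f=-0.005500 → u ← -0.100000 + 0.31·(-0.005500) = -0.101705
x=0.310000, u=-0.101705: f=0.304311 → u ← -0.101705 + 0.31·0.304311 = -0.007369
u(0.62) ≈ -0.0074

-0.0074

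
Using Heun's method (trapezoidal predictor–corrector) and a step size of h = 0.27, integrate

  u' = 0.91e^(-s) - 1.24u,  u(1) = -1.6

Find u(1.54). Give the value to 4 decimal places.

-0.7365

Heun: k1 = f(s_n, u_n); k2 = f(s_n + h, u_n + h·k1); u_{n+1} = u_n + (h/2)·(k1 + k2).
s=1.000000, u=-1.600000:
  k1 = f(1.000000, -1.600000) = 2.318770
  k2 = f(1.270000, -0.973932) = 1.463232
  u ← -1.600000 + (0.27/2)·(2.318770 + 1.463232) = -1.089430
s=1.270000, u=-1.089430:
  k1 = f(1.270000, -1.089430) = 1.606450
  k2 = f(1.540000, -0.655688) = 1.008140
  u ← -1.089430 + (0.27/2)·(1.606450 + 1.008140) = -0.736460
u(1.54) ≈ -0.7365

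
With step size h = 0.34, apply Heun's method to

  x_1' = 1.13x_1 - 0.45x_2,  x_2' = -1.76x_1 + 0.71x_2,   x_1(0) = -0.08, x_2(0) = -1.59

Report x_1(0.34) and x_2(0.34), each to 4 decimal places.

0.1991, -2.0301

Heun on (x_1,x_2): k1 = f(x_n, state_n); k2 = f(x_n + h, state_n + h·k1); state_{n+1} = state_n + (h/2)·(k1 + k2).
0.000000: (-0.080000, -1.590000)
  k1 = (0.625100, -0.988100)
  predictor → (0.132534, -1.925954)
  k2 = (1.016443, -1.600687)
  → (0.199062, -2.030094)
(x_1(0.34), x_2(0.34)) ≈ (0.1991, -2.0301)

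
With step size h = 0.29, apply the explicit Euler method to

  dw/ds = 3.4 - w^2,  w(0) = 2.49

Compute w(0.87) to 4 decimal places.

1.8437

Euler: w_{n+1} = w_n + h·f(s_n, w_n).
s=0.000000, w=2.490000: f=-2.800100 → w ← 2.490000 + 0.29·(-2.800100) = 1.677971
s=0.290000, w=1.677971: f=0.584413 → w ← 1.677971 + 0.29·0.584413 = 1.847451
s=0.580000, w=1.847451: f=-0.013075 → w ← 1.847451 + 0.29·(-0.013075) = 1.843659
w(0.87) ≈ 1.8437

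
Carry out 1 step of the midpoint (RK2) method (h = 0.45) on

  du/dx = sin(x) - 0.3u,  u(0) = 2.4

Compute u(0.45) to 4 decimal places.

Midpoint: k1 = f(x_n, u_n); k2 = f(x_n + h/2, u_n + (h/2)·k1); u_{n+1} = u_n + h·k2.
x=0.000000, u=2.400000:
  k1 = f(0.000000, 2.400000) = -0.720000
  k2 = f(0.225000, 2.238000) = -0.448294
  u ← 2.400000 + 0.45·(-0.448294) = 2.198268
u(0.45) ≈ 2.1983

2.1983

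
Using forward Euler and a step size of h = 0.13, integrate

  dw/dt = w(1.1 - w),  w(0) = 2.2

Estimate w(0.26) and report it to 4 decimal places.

1.6929

Euler: w_{n+1} = w_n + h·f(t_n, w_n).
t=0.000000, w=2.200000: f=-2.420000 → w ← 2.200000 + 0.13·(-2.420000) = 1.885400
t=0.130000, w=1.885400: f=-1.480793 → w ← 1.885400 + 0.13·(-1.480793) = 1.692897
w(0.26) ≈ 1.6929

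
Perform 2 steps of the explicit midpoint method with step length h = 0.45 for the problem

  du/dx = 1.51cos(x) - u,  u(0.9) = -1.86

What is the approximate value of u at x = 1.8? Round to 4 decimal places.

-0.6963

Midpoint: k1 = f(x_n, u_n); k2 = f(x_n + h/2, u_n + (h/2)·k1); u_{n+1} = u_n + h·k2.
x=0.900000, u=-1.860000:
  k1 = f(0.900000, -1.860000) = 2.798631
  k2 = f(1.125000, -1.230308) = 1.881385
  u ← -1.860000 + 0.45·1.881385 = -1.013377
x=1.350000, u=-1.013377:
  k1 = f(1.350000, -1.013377) = 1.344077
  k2 = f(1.575000, -0.710960) = 0.704612
  u ← -1.013377 + 0.45·0.704612 = -0.696302
u(1.8) ≈ -0.6963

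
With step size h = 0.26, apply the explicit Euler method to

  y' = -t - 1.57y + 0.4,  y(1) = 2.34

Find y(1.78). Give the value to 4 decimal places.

Euler: y_{n+1} = y_n + h·f(t_n, y_n).
t=1.000000, y=2.340000: f=-4.273800 → y ← 2.340000 + 0.26·(-4.273800) = 1.228812
t=1.260000, y=1.228812: f=-2.789235 → y ← 1.228812 + 0.26·(-2.789235) = 0.503611
t=1.520000, y=0.503611: f=-1.910669 → y ← 0.503611 + 0.26·(-1.910669) = 0.006837
y(1.78) ≈ 0.0068

0.0068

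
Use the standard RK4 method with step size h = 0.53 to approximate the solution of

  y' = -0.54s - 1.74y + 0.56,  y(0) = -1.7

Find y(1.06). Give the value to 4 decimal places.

-0.1851

RK4: k1 = f(s_n, y_n); k2 = f(s_n + h/2, y_n + (h/2)·k1); k3 = f(s_n + h/2, y_n + (h/2)·k2); k4 = f(s_n + h, y_n + h·k3); y_{n+1} = y_n + (h/6)·(k1 + 2k2 + 2k3 + k4).
s=0.000000, y=-1.700000:
  k1 = f(0.000000, -1.700000) = 3.518000
  k2 = f(0.265000, -0.767730) = 1.752750
  k3 = f(0.265000, -1.235521) = 2.566707
  k4 = f(0.530000, -0.339645) = 0.864783
  y ← -1.700000 + (0.53/6)·(k1 + 2k2 + 2k3 + k4) = -0.549750
s=0.530000, y=-0.549750:
  k1 = f(0.530000, -0.549750) = 1.230365
  k2 = f(0.795000, -0.223703) = 0.519944
  k3 = f(0.795000, -0.411965) = 0.847519
  k4 = f(1.060000, -0.100565) = 0.162583
  y ← -0.549750 + (0.53/6)·(k1 + 2k2 + 2k3 + k4) = -0.185121
y(1.06) ≈ -0.1851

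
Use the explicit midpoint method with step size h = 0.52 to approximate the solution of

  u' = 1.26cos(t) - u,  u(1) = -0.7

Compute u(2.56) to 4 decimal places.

Midpoint: k1 = f(t_n, u_n); k2 = f(t_n + h/2, u_n + (h/2)·k1); u_{n+1} = u_n + h·k2.
t=1.000000, u=-0.700000:
  k1 = f(1.000000, -0.700000) = 1.380781
  k2 = f(1.260000, -0.340997) = 0.726326
  u ← -0.700000 + 0.52·0.726326 = -0.322310
t=1.520000, u=-0.322310:
  k1 = f(1.520000, -0.322310) = 0.386286
  k2 = f(1.780000, -0.221876) = -0.039802
  u ← -0.322310 + 0.52·(-0.039802) = -0.343007
t=2.040000, u=-0.343007:
  k1 = f(2.040000, -0.343007) = -0.226735
  k2 = f(2.300000, -0.401958) = -0.437549
  u ← -0.343007 + 0.52·(-0.437549) = -0.570533
u(2.56) ≈ -0.5705

-0.5705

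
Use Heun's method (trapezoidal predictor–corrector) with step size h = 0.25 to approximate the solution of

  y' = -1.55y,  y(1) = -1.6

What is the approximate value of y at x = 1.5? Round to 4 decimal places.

-0.7564

Heun: k1 = f(x_n, y_n); k2 = f(x_n + h, y_n + h·k1); y_{n+1} = y_n + (h/2)·(k1 + k2).
x=1.000000, y=-1.600000:
  k1 = f(1.000000, -1.600000) = 2.480000
  k2 = f(1.250000, -0.980000) = 1.519000
  y ← -1.600000 + (0.25/2)·(2.480000 + 1.519000) = -1.100125
x=1.250000, y=-1.100125:
  k1 = f(1.250000, -1.100125) = 1.705194
  k2 = f(1.500000, -0.673827) = 1.044431
  y ← -1.100125 + (0.25/2)·(1.705194 + 1.044431) = -0.756422
y(1.5) ≈ -0.7564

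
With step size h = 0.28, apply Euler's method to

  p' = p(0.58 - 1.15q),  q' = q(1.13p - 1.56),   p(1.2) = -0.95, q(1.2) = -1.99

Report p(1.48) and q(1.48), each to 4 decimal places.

-1.7130, -0.5226

Euler on (p,q): p_{n+1} = p_n + h·p', q_{n+1} = q_n + h·q'.
1.200000: (-0.950000, -1.990000); f=(-2.725075, 5.240665) → (-1.713021, -0.522614)
(p(1.48), q(1.48)) ≈ (-1.7130, -0.5226)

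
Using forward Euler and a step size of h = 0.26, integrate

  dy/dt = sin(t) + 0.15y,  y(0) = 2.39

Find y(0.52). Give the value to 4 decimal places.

2.6469

Euler: y_{n+1} = y_n + h·f(t_n, y_n).
t=0.000000, y=2.390000: f=0.358500 → y ← 2.390000 + 0.26·0.358500 = 2.483210
t=0.260000, y=2.483210: f=0.629562 → y ← 2.483210 + 0.26·0.629562 = 2.646896
y(0.52) ≈ 2.6469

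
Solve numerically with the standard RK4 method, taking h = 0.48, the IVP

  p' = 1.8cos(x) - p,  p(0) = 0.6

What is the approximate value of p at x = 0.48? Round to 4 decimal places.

1.0279

RK4: k1 = f(x_n, p_n); k2 = f(x_n + h/2, p_n + (h/2)·k1); k3 = f(x_n + h/2, p_n + (h/2)·k2); k4 = f(x_n + h, p_n + h·k3); p_{n+1} = p_n + (h/6)·(k1 + 2k2 + 2k3 + k4).
x=0.000000, p=0.600000:
  k1 = f(0.000000, 0.600000) = 1.200000
  k2 = f(0.240000, 0.888000) = 0.860408
  k3 = f(0.240000, 0.806498) = 0.941910
  k4 = f(0.480000, 1.052117) = 0.544474
  p ← 0.600000 + (0.48/6)·(k1 + 2k2 + 2k3 + k4) = 1.027929
p(0.48) ≈ 1.0279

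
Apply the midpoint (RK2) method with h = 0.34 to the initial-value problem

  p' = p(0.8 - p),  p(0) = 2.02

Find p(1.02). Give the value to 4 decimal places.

1.1528

Midpoint: k1 = f(x_n, p_n); k2 = f(x_n + h/2, p_n + (h/2)·k1); p_{n+1} = p_n + h·k2.
x=0.000000, p=2.020000:
  k1 = f(0.000000, 2.020000) = -2.464400
  k2 = f(0.170000, 1.601052) = -1.282526
  p ← 2.020000 + 0.34·(-1.282526) = 1.583941
x=0.340000, p=1.583941:
  k1 = f(0.340000, 1.583941) = -1.241717
  k2 = f(0.510000, 1.372849) = -0.786436
  p ← 1.583941 + 0.34·(-0.786436) = 1.316553
x=0.680000, p=1.316553:
  k1 = f(0.680000, 1.316553) = -0.680069
  k2 = f(0.850000, 1.200941) = -0.481507
  p ← 1.316553 + 0.34·(-0.481507) = 1.152841
p(1.02) ≈ 1.1528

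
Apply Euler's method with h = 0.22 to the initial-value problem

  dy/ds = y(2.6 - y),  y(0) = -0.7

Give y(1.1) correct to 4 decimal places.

-49.1644

Euler: y_{n+1} = y_n + h·f(s_n, y_n).
s=0.000000, y=-0.700000: f=-2.310000 → y ← -0.700000 + 0.22·(-2.310000) = -1.208200
s=0.220000, y=-1.208200: f=-4.601067 → y ← -1.208200 + 0.22·(-4.601067) = -2.220435
s=0.440000, y=-2.220435: f=-10.703461 → y ← -2.220435 + 0.22·(-10.703461) = -4.575196
s=0.660000, y=-4.575196: f=-32.827931 → y ← -4.575196 + 0.22·(-32.827931) = -11.797341
s=0.880000, y=-11.797341: f=-169.850342 → y ← -11.797341 + 0.22·(-169.850342) = -49.164416
y(1.1) ≈ -49.1644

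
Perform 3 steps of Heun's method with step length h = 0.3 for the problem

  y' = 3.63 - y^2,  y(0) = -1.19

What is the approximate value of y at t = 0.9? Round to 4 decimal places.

1.2819

Heun: k1 = f(t_n, y_n); k2 = f(t_n + h, y_n + h·k1); y_{n+1} = y_n + (h/2)·(k1 + k2).
t=0.000000, y=-1.190000:
  k1 = f(0.000000, -1.190000) = 2.213900
  k2 = f(0.300000, -0.525830) = 3.353503
  y ← -1.190000 + (0.3/2)·(2.213900 + 3.353503) = -0.354890
t=0.300000, y=-0.354890:
  k1 = f(0.300000, -0.354890) = 3.504053
  k2 = f(0.600000, 0.696326) = 3.145129
  y ← -0.354890 + (0.3/2)·(3.504053 + 3.145129) = 0.642488
t=0.600000, y=0.642488:
  k1 = f(0.600000, 0.642488) = 3.217209
  k2 = f(0.900000, 1.607651) = 1.045459
  y ← 0.642488 + (0.3/2)·(3.217209 + 1.045459) = 1.281888
y(0.9) ≈ 1.2819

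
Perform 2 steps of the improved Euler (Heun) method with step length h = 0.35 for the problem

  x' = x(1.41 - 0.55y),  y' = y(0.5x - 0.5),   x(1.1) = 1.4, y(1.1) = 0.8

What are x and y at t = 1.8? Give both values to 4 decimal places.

2.6354, 1.1107

Heun on (x,y): k1 = f(t_n, state_n); k2 = f(t_n + h, state_n + h·k1); state_{n+1} = state_n + (h/2)·(k1 + k2).
1.100000: (1.400000, 0.800000)
  k1 = (1.358000, 0.160000)
  predictor → (1.875300, 0.856000)
  k2 = (1.761282, 0.374628)
  → (1.945874, 0.893560)
1.450000: (1.945874, 0.893560)
  k1 = (1.787367, 0.422598)
  predictor → (2.571453, 1.041469)
  k2 = (2.152800, 0.818310)
  → (2.635404, 1.110719)
(x(1.8), y(1.8)) ≈ (2.6354, 1.1107)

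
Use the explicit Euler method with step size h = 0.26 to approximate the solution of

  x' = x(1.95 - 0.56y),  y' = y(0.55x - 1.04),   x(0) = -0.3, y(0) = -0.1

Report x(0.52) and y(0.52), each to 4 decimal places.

-0.6925, -0.0456

Euler on (x,y): x_{n+1} = x_n + h·x', y_{n+1} = y_n + h·y'.
0.000000: (-0.300000, -0.100000); f=(-0.601800, 0.120500) → (-0.456468, -0.068670)
0.260000: (-0.456468, -0.068670); f=(-0.907666, 0.088657) → (-0.692461, -0.045619)
(x(0.52), y(0.52)) ≈ (-0.6925, -0.0456)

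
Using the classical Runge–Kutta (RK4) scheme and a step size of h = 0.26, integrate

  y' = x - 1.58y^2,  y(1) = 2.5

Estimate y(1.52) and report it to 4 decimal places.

1.1245

RK4: k1 = f(x_n, y_n); k2 = f(x_n + h/2, y_n + (h/2)·k1); k3 = f(x_n + h/2, y_n + (h/2)·k2); k4 = f(x_n + h, y_n + h·k3); y_{n+1} = y_n + (h/6)·(k1 + 2k2 + 2k3 + k4).
x=1.000000, y=2.500000:
  k1 = f(1.000000, 2.500000) = -8.875000
  k2 = f(1.130000, 1.346250) = -1.733575
  k3 = f(1.130000, 2.274635) = -7.044866
  k4 = f(1.260000, 0.668335) = 0.554259
  y ← 2.500000 + (0.26/6)·(k1 + 2k2 + 2k3 + k4) = 1.378636
x=1.260000, y=1.378636:
  k1 = f(1.260000, 1.378636) = -1.743008
  k2 = f(1.390000, 1.152045) = -0.706989
  k3 = f(1.390000, 1.286728) = -1.225956
  k4 = f(1.520000, 1.059888) = -0.254912
  y ← 1.378636 + (0.26/6)·(k1 + 2k2 + 2k3 + k4) = 1.124538
y(1.52) ≈ 1.1245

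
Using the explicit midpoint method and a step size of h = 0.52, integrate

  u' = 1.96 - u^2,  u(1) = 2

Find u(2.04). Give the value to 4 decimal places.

Midpoint: k1 = f(t_n, u_n); k2 = f(t_n + h/2, u_n + (h/2)·k1); u_{n+1} = u_n + h·k2.
t=1.000000, u=2.000000:
  k1 = f(1.000000, 2.000000) = -2.040000
  k2 = f(1.260000, 1.469600) = -0.199724
  u ← 2.000000 + 0.52·(-0.199724) = 1.896143
t=1.520000, u=1.896143:
  k1 = f(1.520000, 1.896143) = -1.635360
  k2 = f(1.780000, 1.470950) = -0.203693
  u ← 1.896143 + 0.52·(-0.203693) = 1.790223
u(2.04) ≈ 1.7902

1.7902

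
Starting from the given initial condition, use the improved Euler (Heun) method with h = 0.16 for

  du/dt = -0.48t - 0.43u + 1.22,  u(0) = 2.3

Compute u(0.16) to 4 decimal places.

2.3295

Heun: k1 = f(t_n, u_n); k2 = f(t_n + h, u_n + h·k1); u_{n+1} = u_n + (h/2)·(k1 + k2).
t=0.000000, u=2.300000:
  k1 = f(0.000000, 2.300000) = 0.231000
  k2 = f(0.160000, 2.336960) = 0.138307
  u ← 2.300000 + (0.16/2)·(0.231000 + 0.138307) = 2.329545
u(0.16) ≈ 2.3295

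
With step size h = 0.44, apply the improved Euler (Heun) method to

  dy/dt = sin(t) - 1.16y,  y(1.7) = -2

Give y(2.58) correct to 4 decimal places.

Heun: k1 = f(t_n, y_n); k2 = f(t_n + h, y_n + h·k1); y_{n+1} = y_n + (h/2)·(k1 + k2).
t=1.700000, y=-2.000000:
  k1 = f(1.700000, -2.000000) = 3.311665
  k2 = f(2.140000, -0.542867) = 1.472057
  y ← -2.000000 + (0.44/2)·(3.311665 + 1.472057) = -0.947581
t=2.140000, y=-0.947581:
  k1 = f(2.140000, -0.947581) = 1.941525
  k2 = f(2.580000, -0.093310) = 0.640775
  y ← -0.947581 + (0.44/2)·(1.941525 + 0.640775) = -0.379475
y(2.58) ≈ -0.3795

-0.3795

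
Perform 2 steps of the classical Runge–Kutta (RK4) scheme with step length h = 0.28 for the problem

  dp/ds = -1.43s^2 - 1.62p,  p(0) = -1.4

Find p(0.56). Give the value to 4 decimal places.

RK4: k1 = f(s_n, p_n); k2 = f(s_n + h/2, p_n + (h/2)·k1); k3 = f(s_n + h/2, p_n + (h/2)·k2); k4 = f(s_n + h, p_n + h·k3); p_{n+1} = p_n + (h/6)·(k1 + 2k2 + 2k3 + k4).
s=0.000000, p=-1.400000:
  k1 = f(0.000000, -1.400000) = 2.268000
  k2 = f(0.140000, -1.082480) = 1.725590
  k3 = f(0.140000, -1.158417) = 1.848608
  k4 = f(0.280000, -0.882390) = 1.317359
  p ← -1.400000 + (0.28/6)·(k1 + 2k2 + 2k3 + k4) = -0.899091
s=0.280000, p=-0.899091:
  k1 = f(0.280000, -0.899091) = 1.344416
  k2 = f(0.420000, -0.710873) = 0.899363
  k3 = f(0.420000, -0.773181) = 1.000301
  k4 = f(0.560000, -0.619007) = 0.554344
  p ← -0.899091 + (0.28/6)·(k1 + 2k2 + 2k3 + k4) = -0.633181
p(0.56) ≈ -0.6332

-0.6332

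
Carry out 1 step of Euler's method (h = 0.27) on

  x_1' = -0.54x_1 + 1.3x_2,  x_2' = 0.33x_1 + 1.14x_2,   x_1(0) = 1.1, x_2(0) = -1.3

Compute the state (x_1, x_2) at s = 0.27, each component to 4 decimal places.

0.4833, -1.6021

Euler on (x_1,x_2): x_1_{n+1} = x_1_n + h·x_1', x_2_{n+1} = x_2_n + h·x_2'.
0.000000: (1.100000, -1.300000); f=(-2.284000, -1.119000) → (0.483320, -1.602130)
(x_1(0.27), x_2(0.27)) ≈ (0.4833, -1.6021)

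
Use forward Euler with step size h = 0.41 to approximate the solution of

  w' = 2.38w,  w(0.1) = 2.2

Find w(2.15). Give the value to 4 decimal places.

66.2426

Euler: w_{n+1} = w_n + h·f(s_n, w_n).
s=0.100000, w=2.200000: f=5.236000 → w ← 2.200000 + 0.41·5.236000 = 4.346760
s=0.510000, w=4.346760: f=10.345289 → w ← 4.346760 + 0.41·10.345289 = 8.588328
s=0.920000, w=8.588328: f=20.440222 → w ← 8.588328 + 0.41·20.440222 = 16.968819
s=1.330000, w=16.968819: f=40.385790 → w ← 16.968819 + 0.41·40.385790 = 33.526993
s=1.740000, w=33.526993: f=79.794244 → w ← 33.526993 + 0.41·79.794244 = 66.242633
w(2.15) ≈ 66.2426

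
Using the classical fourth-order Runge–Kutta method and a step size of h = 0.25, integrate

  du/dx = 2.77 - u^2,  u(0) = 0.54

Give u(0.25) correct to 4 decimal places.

1.0593

RK4: k1 = f(x_n, u_n); k2 = f(x_n + h/2, u_n + (h/2)·k1); k3 = f(x_n + h/2, u_n + (h/2)·k2); k4 = f(x_n + h, u_n + h·k3); u_{n+1} = u_n + (h/6)·(k1 + 2k2 + 2k3 + k4).
x=0.000000, u=0.540000:
  k1 = f(0.000000, 0.540000) = 2.478400
  k2 = f(0.125000, 0.849800) = 2.047840
  k3 = f(0.125000, 0.795980) = 2.136416
  k4 = f(0.250000, 1.074104) = 1.616301
  u ← 0.540000 + (0.25/6)·(k1 + 2k2 + 2k3 + k4) = 1.059301
u(0.25) ≈ 1.0593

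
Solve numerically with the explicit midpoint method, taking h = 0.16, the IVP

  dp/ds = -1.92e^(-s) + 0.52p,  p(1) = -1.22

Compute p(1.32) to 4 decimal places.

Midpoint: k1 = f(s_n, p_n); k2 = f(s_n + h/2, p_n + (h/2)·k1); p_{n+1} = p_n + h·k2.
s=1.000000, p=-1.220000:
  k1 = f(1.000000, -1.220000) = -1.340729
  k2 = f(1.080000, -1.327258) = -1.342198
  p ← -1.220000 + 0.16·(-1.342198) = -1.434752
s=1.160000, p=-1.434752:
  k1 = f(1.160000, -1.434752) = -1.347964
  k2 = f(1.240000, -1.542589) = -1.357764
  p ← -1.434752 + 0.16·(-1.357764) = -1.651994
p(1.32) ≈ -1.6520

-1.6520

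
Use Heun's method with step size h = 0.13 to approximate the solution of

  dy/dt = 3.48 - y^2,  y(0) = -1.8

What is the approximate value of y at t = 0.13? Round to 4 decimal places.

Heun: k1 = f(t_n, y_n); k2 = f(t_n + h, y_n + h·k1); y_{n+1} = y_n + (h/2)·(k1 + k2).
t=0.000000, y=-1.800000:
  k1 = f(0.000000, -1.800000) = 0.240000
  k2 = f(0.130000, -1.768800) = 0.351347
  y ← -1.800000 + (0.13/2)·(0.240000 + 0.351347) = -1.761562
y(0.13) ≈ -1.7616

-1.7616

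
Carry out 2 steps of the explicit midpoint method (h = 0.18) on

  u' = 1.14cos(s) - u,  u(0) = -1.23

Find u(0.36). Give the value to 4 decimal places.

Midpoint: k1 = f(s_n, u_n); k2 = f(s_n + h/2, u_n + (h/2)·k1); u_{n+1} = u_n + h·k2.
s=0.000000, u=-1.230000:
  k1 = f(0.000000, -1.230000) = 2.370000
  k2 = f(0.090000, -1.016700) = 2.152086
  u ← -1.230000 + 0.18·2.152086 = -0.842624
s=0.180000, u=-0.842624:
  k1 = f(0.180000, -0.842624) = 1.964206
  k2 = f(0.270000, -0.665846) = 1.764545
  u ← -0.842624 + 0.18·1.764545 = -0.525006
u(0.36) ≈ -0.5250

-0.5250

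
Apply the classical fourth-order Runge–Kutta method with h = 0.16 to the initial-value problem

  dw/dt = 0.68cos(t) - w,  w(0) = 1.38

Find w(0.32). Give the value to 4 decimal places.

RK4: k1 = f(t_n, w_n); k2 = f(t_n + h/2, w_n + (h/2)·k1); k3 = f(t_n + h/2, w_n + (h/2)·k2); k4 = f(t_n + h, w_n + h·k3); w_{n+1} = w_n + (h/6)·(k1 + 2k2 + 2k3 + k4).
t=0.000000, w=1.380000:
  k1 = f(0.000000, 1.380000) = -0.700000
  k2 = f(0.080000, 1.324000) = -0.646175
  k3 = f(0.080000, 1.328306) = -0.650481
  k4 = f(0.160000, 1.275923) = -0.604609
  w ← 1.380000 + (0.16/6)·(k1 + 2k2 + 2k3 + k4) = 1.276055
t=0.160000, w=1.276055:
  k1 = f(0.160000, 1.276055) = -0.604741
  k2 = f(0.240000, 1.227676) = -0.567166
  k3 = f(0.240000, 1.230682) = -0.570172
  k4 = f(0.320000, 1.184828) = -0.539348
  w ← 1.276055 + (0.16/6)·(k1 + 2k2 + 2k3 + k4) = 1.184888
w(0.32) ≈ 1.1849

1.1849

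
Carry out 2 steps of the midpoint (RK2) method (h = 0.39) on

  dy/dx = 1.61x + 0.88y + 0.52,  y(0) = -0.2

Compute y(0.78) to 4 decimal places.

Midpoint: k1 = f(x_n, y_n); k2 = f(x_n + h/2, y_n + (h/2)·k1); y_{n+1} = y_n + h·k2.
x=0.000000, y=-0.200000:
  k1 = f(0.000000, -0.200000) = 0.344000
  k2 = f(0.195000, -0.132920) = 0.716980
  y ← -0.200000 + 0.39·0.716980 = 0.079622
x=0.390000, y=0.079622:
  k1 = f(0.390000, 0.079622) = 1.217968
  k2 = f(0.585000, 0.317126) = 1.740921
  y ← 0.079622 + 0.39·1.740921 = 0.758582
y(0.78) ≈ 0.7586

0.7586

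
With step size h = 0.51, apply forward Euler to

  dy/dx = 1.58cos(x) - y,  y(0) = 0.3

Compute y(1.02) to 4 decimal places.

Euler: y_{n+1} = y_n + h·f(x_n, y_n).
x=0.000000, y=0.300000: f=1.280000 → y ← 0.300000 + 0.51·1.280000 = 0.952800
x=0.510000, y=0.952800: f=0.426136 → y ← 0.952800 + 0.51·0.426136 = 1.170130
y(1.02) ≈ 1.1701

1.1701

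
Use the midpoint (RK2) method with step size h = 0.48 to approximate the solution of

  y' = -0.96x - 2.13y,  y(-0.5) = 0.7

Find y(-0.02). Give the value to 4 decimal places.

Midpoint: k1 = f(x_n, y_n); k2 = f(x_n + h/2, y_n + (h/2)·k1); y_{n+1} = y_n + h·k2.
x=-0.500000, y=0.700000:
  k1 = f(-0.500000, 0.700000) = -1.011000
  k2 = f(-0.260000, 0.457360) = -0.724577
  y ← 0.700000 + 0.48·(-0.724577) = 0.352203
y(-0.02) ≈ 0.3522

0.3522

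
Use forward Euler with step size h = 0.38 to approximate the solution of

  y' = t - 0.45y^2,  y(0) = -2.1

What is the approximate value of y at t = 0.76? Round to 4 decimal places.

-4.1027

Euler: y_{n+1} = y_n + h·f(t_n, y_n).
t=0.000000, y=-2.100000: f=-1.984500 → y ← -2.100000 + 0.38·(-1.984500) = -2.854110
t=0.380000, y=-2.854110: f=-3.285675 → y ← -2.854110 + 0.38·(-3.285675) = -4.102666
y(0.76) ≈ -4.1027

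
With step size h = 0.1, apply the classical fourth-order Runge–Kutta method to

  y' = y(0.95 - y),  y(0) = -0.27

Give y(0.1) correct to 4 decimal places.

RK4: k1 = f(t_n, y_n); k2 = f(t_n + h/2, y_n + (h/2)·k1); k3 = f(t_n + h/2, y_n + (h/2)·k2); k4 = f(t_n + h, y_n + h·k3); y_{n+1} = y_n + (h/6)·(k1 + 2k2 + 2k3 + k4).
t=0.000000, y=-0.270000:
  k1 = f(0.000000, -0.270000) = -0.329400
  k2 = f(0.050000, -0.286470) = -0.354212
  k3 = f(0.050000, -0.287711) = -0.356102
  k4 = f(0.100000, -0.305610) = -0.383727
  y ← -0.270000 + (0.1/6)·(k1 + 2k2 + 2k3 + k4) = -0.305563
y(0.1) ≈ -0.3056

-0.3056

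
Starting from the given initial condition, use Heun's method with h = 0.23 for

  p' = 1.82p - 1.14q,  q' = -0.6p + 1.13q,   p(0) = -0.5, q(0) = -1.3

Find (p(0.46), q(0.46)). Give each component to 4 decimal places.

Heun on (p,q): k1 = f(t_n, state_n); k2 = f(t_n + h, state_n + h·k1); state_{n+1} = state_n + (h/2)·(k1 + k2).
0.000000: (-0.500000, -1.300000)
  k1 = (0.572000, -1.169000)
  predictor → (-0.368440, -1.568870)
  k2 = (1.117951, -1.551759)
  → (-0.305656, -1.612887)
0.230000: (-0.305656, -1.612887)
  k1 = (1.282398, -1.639169)
  predictor → (-0.010704, -1.989896)
  k2 = (2.249000, -2.242160)
  → (0.100455, -2.059240)
(p(0.46), q(0.46)) ≈ (0.1005, -2.0592)

0.1005, -2.0592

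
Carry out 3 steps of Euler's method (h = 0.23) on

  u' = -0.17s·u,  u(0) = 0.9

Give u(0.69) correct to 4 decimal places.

0.8759

Euler: u_{n+1} = u_n + h·f(s_n, u_n).
s=0.000000, u=0.900000: f=0.000000 → u ← 0.900000 + 0.23·0.000000 = 0.900000
s=0.230000, u=0.900000: f=-0.035190 → u ← 0.900000 + 0.23·(-0.035190) = 0.891906
s=0.460000, u=0.891906: f=-0.069747 → u ← 0.891906 + 0.23·(-0.069747) = 0.875864
u(0.69) ≈ 0.8759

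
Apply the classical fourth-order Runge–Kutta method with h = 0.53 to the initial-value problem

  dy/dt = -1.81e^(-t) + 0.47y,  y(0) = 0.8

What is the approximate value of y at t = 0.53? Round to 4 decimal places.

RK4: k1 = f(t_n, y_n); k2 = f(t_n + h/2, y_n + (h/2)·k1); k3 = f(t_n + h/2, y_n + (h/2)·k2); k4 = f(t_n + h, y_n + h·k3); y_{n+1} = y_n + (h/6)·(k1 + 2k2 + 2k3 + k4).
t=0.000000, y=0.800000:
  k1 = f(0.000000, 0.800000) = -1.434000
  k2 = f(0.265000, 0.419990) = -1.191247
  k3 = f(0.265000, 0.484319) = -1.161013
  k4 = f(0.530000, 0.184663) = -0.978583
  y ← 0.800000 + (0.53/6)·(k1 + 2k2 + 2k3 + k4) = 0.171323
y(0.53) ≈ 0.1713

0.1713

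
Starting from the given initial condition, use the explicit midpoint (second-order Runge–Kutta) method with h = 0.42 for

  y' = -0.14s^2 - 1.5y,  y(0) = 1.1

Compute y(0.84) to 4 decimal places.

0.3339

Midpoint: k1 = f(s_n, y_n); k2 = f(s_n + h/2, y_n + (h/2)·k1); y_{n+1} = y_n + h·k2.
s=0.000000, y=1.100000:
  k1 = f(0.000000, 1.100000) = -1.650000
  k2 = f(0.210000, 0.753500) = -1.136424
  y ← 1.100000 + 0.42·(-1.136424) = 0.622702
s=0.420000, y=0.622702:
  k1 = f(0.420000, 0.622702) = -0.958749
  k2 = f(0.630000, 0.421365) = -0.687613
  y ← 0.622702 + 0.42·(-0.687613) = 0.333904
y(0.84) ≈ 0.3339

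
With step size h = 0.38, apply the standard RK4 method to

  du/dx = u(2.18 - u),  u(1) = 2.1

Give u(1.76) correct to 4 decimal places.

2.1641

RK4: k1 = f(x_n, u_n); k2 = f(x_n + h/2, u_n + (h/2)·k1); k3 = f(x_n + h/2, u_n + (h/2)·k2); k4 = f(x_n + h, u_n + h·k3); u_{n+1} = u_n + (h/6)·(k1 + 2k2 + 2k3 + k4).
x=1.000000, u=2.100000:
  k1 = f(1.000000, 2.100000) = 0.168000
  k2 = f(1.190000, 2.131920) = 0.102503
  k3 = f(1.190000, 2.119476) = 0.128280
  k4 = f(1.380000, 2.148746) = 0.067156
  u ← 2.100000 + (0.38/6)·(k1 + 2k2 + 2k3 + k4) = 2.144126
x=1.380000, u=2.144126:
  k1 = f(1.380000, 2.144126) = 0.076919
  k2 = f(1.570000, 2.158740) = 0.045894
  k3 = f(1.570000, 2.152846) = 0.058459
  k4 = f(1.760000, 2.166340) = 0.029592
  u ← 2.144126 + (0.38/6)·(k1 + 2k2 + 2k3 + k4) = 2.164089
u(1.76) ≈ 2.1641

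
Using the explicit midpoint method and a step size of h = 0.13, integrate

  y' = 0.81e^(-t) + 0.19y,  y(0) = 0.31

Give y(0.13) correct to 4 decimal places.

0.4177

Midpoint: k1 = f(t_n, y_n); k2 = f(t_n + h/2, y_n + (h/2)·k1); y_{n+1} = y_n + h·k2.
t=0.000000, y=0.310000:
  k1 = f(0.000000, 0.310000) = 0.868900
  k2 = f(0.065000, 0.366478) = 0.828656
  y ← 0.310000 + 0.13·0.828656 = 0.417725
y(0.13) ≈ 0.4177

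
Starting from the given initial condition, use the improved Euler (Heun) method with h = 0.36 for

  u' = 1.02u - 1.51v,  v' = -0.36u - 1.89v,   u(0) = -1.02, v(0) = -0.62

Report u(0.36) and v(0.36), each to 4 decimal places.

-1.2150, -0.2520

Heun on (u,v): k1 = f(s_n, state_n); k2 = f(s_n + h, state_n + h·k1); state_{n+1} = state_n + (h/2)·(k1 + k2).
0.000000: (-1.020000, -0.620000)
  k1 = (-0.104200, 1.539000)
  predictor → (-1.057512, -0.065960)
  k2 = (-0.979063, 0.505369)
  → (-1.214987, -0.252014)
(u(0.36), v(0.36)) ≈ (-1.2150, -0.2520)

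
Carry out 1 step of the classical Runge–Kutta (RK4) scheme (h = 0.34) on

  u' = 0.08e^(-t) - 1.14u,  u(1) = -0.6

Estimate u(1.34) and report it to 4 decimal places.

-0.4003

RK4: k1 = f(t_n, u_n); k2 = f(t_n + h/2, u_n + (h/2)·k1); k3 = f(t_n + h/2, u_n + (h/2)·k2); k4 = f(t_n + h, u_n + h·k3); u_{n+1} = u_n + (h/6)·(k1 + 2k2 + 2k3 + k4).
t=1.000000, u=-0.600000:
  k1 = f(1.000000, -0.600000) = 0.713430
  k2 = f(1.170000, -0.478717) = 0.570567
  k3 = f(1.170000, -0.503004) = 0.598254
  k4 = f(1.340000, -0.396594) = 0.473065
  u ← -0.600000 + (0.34/6)·(k1 + 2k2 + 2k3 + k4) = -0.400299
u(1.34) ≈ -0.4003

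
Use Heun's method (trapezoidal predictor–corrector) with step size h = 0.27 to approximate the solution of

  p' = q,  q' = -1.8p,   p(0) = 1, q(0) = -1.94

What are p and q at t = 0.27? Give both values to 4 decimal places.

0.4106, -2.2987

Heun on (p,q): k1 = f(t_n, state_n); k2 = f(t_n + h, state_n + h·k1); state_{n+1} = state_n + (h/2)·(k1 + k2).
0.000000: (1.000000, -1.940000)
  k1 = (-1.940000, -1.800000)
  predictor → (0.476200, -2.426000)
  k2 = (-2.426000, -0.857160)
  → (0.410590, -2.298717)
(p(0.27), q(0.27)) ≈ (0.4106, -2.2987)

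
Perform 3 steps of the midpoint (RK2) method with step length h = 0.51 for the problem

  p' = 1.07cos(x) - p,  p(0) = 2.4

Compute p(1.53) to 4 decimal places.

0.9767

Midpoint: k1 = f(x_n, p_n); k2 = f(x_n + h/2, p_n + (h/2)·k1); p_{n+1} = p_n + h·k2.
x=0.000000, p=2.400000:
  k1 = f(0.000000, 2.400000) = -1.330000
  k2 = f(0.255000, 2.060850) = -1.025450
  p ← 2.400000 + 0.51·(-1.025450) = 1.877020
x=0.510000, p=1.877020:
  k1 = f(0.510000, 1.877020) = -0.943184
  k2 = f(0.765000, 1.636509) = -0.864629
  p ← 1.877020 + 0.51·(-0.864629) = 1.436059
x=1.020000, p=1.436059:
  k1 = f(1.020000, 1.436059) = -0.876058
  k2 = f(1.275000, 1.212665) = -0.900758
  p ← 1.436059 + 0.51·(-0.900758) = 0.976673
p(1.53) ≈ 0.9767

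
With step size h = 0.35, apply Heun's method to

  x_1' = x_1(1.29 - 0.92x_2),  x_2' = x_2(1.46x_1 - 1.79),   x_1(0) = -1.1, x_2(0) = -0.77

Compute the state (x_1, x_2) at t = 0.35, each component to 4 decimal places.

Heun on (x_1,x_2): k1 = f(t_n, state_n); k2 = f(t_n + h, state_n + h·k1); state_{n+1} = state_n + (h/2)·(k1 + k2).
0.000000: (-1.100000, -0.770000)
  k1 = (-2.198240, 2.614920)
  predictor → (-1.869384, 0.145222)
  k2 = (-2.161748, -0.656302)
  → (-1.862998, -0.427242)
(x_1(0.35), x_2(0.35)) ≈ (-1.8630, -0.4272)

-1.8630, -0.4272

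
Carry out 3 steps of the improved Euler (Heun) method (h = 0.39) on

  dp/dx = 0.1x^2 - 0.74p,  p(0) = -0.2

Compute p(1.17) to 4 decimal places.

Heun: k1 = f(x_n, p_n); k2 = f(x_n + h, p_n + h·k1); p_{n+1} = p_n + (h/2)·(k1 + k2).
x=0.000000, p=-0.200000:
  k1 = f(0.000000, -0.200000) = 0.148000
  k2 = f(0.390000, -0.142280) = 0.120497
  p ← -0.200000 + (0.39/2)·(0.148000 + 0.120497) = -0.147643
x=0.390000, p=-0.147643:
  k1 = f(0.390000, -0.147643) = 0.124466
  k2 = f(0.780000, -0.099101) = 0.134175
  p ← -0.147643 + (0.39/2)·(0.124466 + 0.134175) = -0.097208
x=0.780000, p=-0.097208:
  k1 = f(0.780000, -0.097208) = 0.132774
  k2 = f(1.170000, -0.045426) = 0.170505
  p ← -0.097208 + (0.39/2)·(0.132774 + 0.170505) = -0.038069
p(1.17) ≈ -0.0381

-0.0381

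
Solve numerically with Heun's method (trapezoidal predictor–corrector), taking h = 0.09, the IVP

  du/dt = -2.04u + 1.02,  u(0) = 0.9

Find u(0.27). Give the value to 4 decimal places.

Heun: k1 = f(t_n, u_n); k2 = f(t_n + h, u_n + h·k1); u_{n+1} = u_n + (h/2)·(k1 + k2).
t=0.000000, u=0.900000:
  k1 = f(0.000000, 0.900000) = -0.816000
  k2 = f(0.090000, 0.826560) = -0.666182
  u ← 0.900000 + (0.09/2)·(-0.816000 + (-0.666182)) = 0.833302
t=0.090000, u=0.833302:
  k1 = f(0.090000, 0.833302) = -0.679936
  k2 = f(0.180000, 0.772108) = -0.555099
  u ← 0.833302 + (0.09/2)·(-0.679936 + (-0.555099)) = 0.777725
t=0.180000, u=0.777725:
  k1 = f(0.180000, 0.777725) = -0.566559
  k2 = f(0.270000, 0.726735) = -0.462539
  u ← 0.777725 + (0.09/2)·(-0.566559 + (-0.462539)) = 0.731416
u(0.27) ≈ 0.7314

0.7314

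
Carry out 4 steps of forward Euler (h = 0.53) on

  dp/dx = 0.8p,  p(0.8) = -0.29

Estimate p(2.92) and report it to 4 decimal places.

-1.1924

Euler: p_{n+1} = p_n + h·f(x_n, p_n).
x=0.800000, p=-0.290000: f=-0.232000 → p ← -0.290000 + 0.53·(-0.232000) = -0.412960
x=1.330000, p=-0.412960: f=-0.330368 → p ← -0.412960 + 0.53·(-0.330368) = -0.588055
x=1.860000, p=-0.588055: f=-0.470444 → p ← -0.588055 + 0.53·(-0.470444) = -0.837390
x=2.390000, p=-0.837390: f=-0.669912 → p ← -0.837390 + 0.53·(-0.669912) = -1.192444
p(2.92) ≈ -1.1924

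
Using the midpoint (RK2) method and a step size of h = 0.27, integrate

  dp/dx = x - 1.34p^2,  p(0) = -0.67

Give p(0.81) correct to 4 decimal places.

-1.3471

Midpoint: k1 = f(x_n, p_n); k2 = f(x_n + h/2, p_n + (h/2)·k1); p_{n+1} = p_n + h·k2.
x=0.000000, p=-0.670000:
  k1 = f(0.000000, -0.670000) = -0.601526
  k2 = f(0.135000, -0.751206) = -0.621176
  p ← -0.670000 + 0.27·(-0.621176) = -0.837718
x=0.270000, p=-0.837718:
  k1 = f(0.270000, -0.837718) = -0.670373
  k2 = f(0.405000, -0.928218) = -0.749528
  p ← -0.837718 + 0.27·(-0.749528) = -1.040090
x=0.540000, p=-1.040090:
  k1 = f(0.540000, -1.040090) = -0.909595
  k2 = f(0.675000, -1.162886) = -1.137086
  p ← -1.040090 + 0.27·(-1.137086) = -1.347103
p(0.81) ≈ -1.3471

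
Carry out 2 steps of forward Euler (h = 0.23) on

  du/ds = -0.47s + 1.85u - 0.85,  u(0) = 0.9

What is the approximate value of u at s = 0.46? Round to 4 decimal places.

1.3298

Euler: u_{n+1} = u_n + h·f(s_n, u_n).
s=0.000000, u=0.900000: f=0.815000 → u ← 0.900000 + 0.23·0.815000 = 1.087450
s=0.230000, u=1.087450: f=1.053683 → u ← 1.087450 + 0.23·1.053683 = 1.329797
u(0.46) ≈ 1.3298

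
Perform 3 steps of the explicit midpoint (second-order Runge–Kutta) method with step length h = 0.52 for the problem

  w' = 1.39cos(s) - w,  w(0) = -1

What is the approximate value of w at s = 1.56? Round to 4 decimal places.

0.2744

Midpoint: k1 = f(s_n, w_n); k2 = f(s_n + h/2, w_n + (h/2)·k1); w_{n+1} = w_n + h·k2.
s=0.000000, w=-1.000000:
  k1 = f(0.000000, -1.000000) = 2.390000
  k2 = f(0.260000, -0.378600) = 1.721882
  w ← -1.000000 + 0.52·1.721882 = -0.104621
s=0.520000, w=-0.104621:
  k1 = f(0.520000, -0.104621) = 1.310890
  k2 = f(0.780000, 0.236210) = 0.751960
  w ← -0.104621 + 0.52·0.751960 = 0.286398
s=1.040000, w=0.286398:
  k1 = f(1.040000, 0.286398) = 0.417248
  k2 = f(1.300000, 0.394882) = -0.023059
  w ← 0.286398 + 0.52·(-0.023059) = 0.274407
w(1.56) ≈ 0.2744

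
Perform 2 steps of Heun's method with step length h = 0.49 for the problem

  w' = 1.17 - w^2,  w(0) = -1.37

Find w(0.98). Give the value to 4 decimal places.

Heun: k1 = f(x_n, w_n); k2 = f(x_n + h, w_n + h·k1); w_{n+1} = w_n + (h/2)·(k1 + k2).
x=0.000000, w=-1.370000:
  k1 = f(0.000000, -1.370000) = -0.706900
  k2 = f(0.490000, -1.716381) = -1.775964
  w ← -1.370000 + (0.49/2)·(-0.706900 + (-1.775964)) = -1.978302
x=0.490000, w=-1.978302:
  k1 = f(0.490000, -1.978302) = -2.743677
  k2 = f(0.980000, -3.322703) = -9.870358
  w ← -1.978302 + (0.49/2)·(-2.743677 + (-9.870358)) = -5.068740
w(0.98) ≈ -5.0687

-5.0687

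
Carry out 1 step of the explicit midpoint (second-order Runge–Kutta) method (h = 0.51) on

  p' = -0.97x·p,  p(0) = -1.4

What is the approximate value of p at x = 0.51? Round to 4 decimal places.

Midpoint: k1 = f(x_n, p_n); k2 = f(x_n + h/2, p_n + (h/2)·k1); p_{n+1} = p_n + h·k2.
x=0.000000, p=-1.400000:
  k1 = f(0.000000, -1.400000) = 0.000000
  k2 = f(0.255000, -1.400000) = 0.346290
  p ← -1.400000 + 0.51·0.346290 = -1.223392
p(0.51) ≈ -1.2234

-1.2234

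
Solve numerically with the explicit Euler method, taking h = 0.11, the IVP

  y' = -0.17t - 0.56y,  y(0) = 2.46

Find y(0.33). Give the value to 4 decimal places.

2.0268

Euler: y_{n+1} = y_n + h·f(t_n, y_n).
t=0.000000, y=2.460000: f=-1.377600 → y ← 2.460000 + 0.11·(-1.377600) = 2.308464
t=0.110000, y=2.308464: f=-1.311440 → y ← 2.308464 + 0.11·(-1.311440) = 2.164206
t=0.220000, y=2.164206: f=-1.249355 → y ← 2.164206 + 0.11·(-1.249355) = 2.026777
y(0.33) ≈ 2.0268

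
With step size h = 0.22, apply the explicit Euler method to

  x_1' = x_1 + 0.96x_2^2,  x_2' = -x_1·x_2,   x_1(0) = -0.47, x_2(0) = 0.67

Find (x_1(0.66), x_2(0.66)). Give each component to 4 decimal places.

-0.4305, 0.9013

Euler on (x_1,x_2): x_1_{n+1} = x_1_n + h·x_1', x_2_{n+1} = x_2_n + h·x_2'.
0.000000: (-0.470000, 0.670000); f=(-0.039056, 0.314900) → (-0.478592, 0.739278)
0.220000: (-0.478592, 0.739278); f=(0.046078, 0.353813) → (-0.468455, 0.817117)
0.440000: (-0.468455, 0.817117); f=(0.172518, 0.382783) → (-0.430501, 0.901329)
(x_1(0.66), x_2(0.66)) ≈ (-0.4305, 0.9013)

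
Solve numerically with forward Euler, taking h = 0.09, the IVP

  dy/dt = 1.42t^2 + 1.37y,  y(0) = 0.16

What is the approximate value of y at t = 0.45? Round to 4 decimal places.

0.3199

Euler: y_{n+1} = y_n + h·f(t_n, y_n).
t=0.000000, y=0.160000: f=0.219200 → y ← 0.160000 + 0.09·0.219200 = 0.179728
t=0.090000, y=0.179728: f=0.257729 → y ← 0.179728 + 0.09·0.257729 = 0.202924
t=0.180000, y=0.202924: f=0.324013 → y ← 0.202924 + 0.09·0.324013 = 0.232085
t=0.270000, y=0.232085: f=0.421474 → y ← 0.232085 + 0.09·0.421474 = 0.270018
t=0.360000, y=0.270018: f=0.553956 → y ← 0.270018 + 0.09·0.553956 = 0.319874
y(0.45) ≈ 0.3199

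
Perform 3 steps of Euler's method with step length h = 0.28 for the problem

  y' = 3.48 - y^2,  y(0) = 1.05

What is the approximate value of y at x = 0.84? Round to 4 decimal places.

Euler: y_{n+1} = y_n + h·f(x_n, y_n).
x=0.000000, y=1.050000: f=2.377500 → y ← 1.050000 + 0.28·2.377500 = 1.715700
x=0.280000, y=1.715700: f=0.536374 → y ← 1.715700 + 0.28·0.536374 = 1.865885
x=0.560000, y=1.865885: f=-0.001525 → y ← 1.865885 + 0.28·(-0.001525) = 1.865458
y(0.84) ≈ 1.8655

1.8655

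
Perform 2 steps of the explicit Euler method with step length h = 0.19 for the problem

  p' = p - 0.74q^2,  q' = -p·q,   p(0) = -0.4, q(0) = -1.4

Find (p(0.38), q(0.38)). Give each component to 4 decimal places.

Euler on (p,q): p_{n+1} = p_n + h·p', q_{n+1} = q_n + h·q'.
0.000000: (-0.400000, -1.400000); f=(-1.850400, -0.560000) → (-0.751576, -1.506400)
0.190000: (-0.751576, -1.506400); f=(-2.430814, -1.132174) → (-1.213431, -1.721513)
(p(0.38), q(0.38)) ≈ (-1.2134, -1.7215)

-1.2134, -1.7215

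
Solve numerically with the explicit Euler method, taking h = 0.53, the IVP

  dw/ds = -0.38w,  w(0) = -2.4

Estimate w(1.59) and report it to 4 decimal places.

Euler: w_{n+1} = w_n + h·f(s_n, w_n).
s=0.000000, w=-2.400000: f=0.912000 → w ← -2.400000 + 0.53·0.912000 = -1.916640
s=0.530000, w=-1.916640: f=0.728323 → w ← -1.916640 + 0.53·0.728323 = -1.530629
s=1.060000, w=-1.530629: f=0.581639 → w ← -1.530629 + 0.53·0.581639 = -1.222360
w(1.59) ≈ -1.2224

-1.2224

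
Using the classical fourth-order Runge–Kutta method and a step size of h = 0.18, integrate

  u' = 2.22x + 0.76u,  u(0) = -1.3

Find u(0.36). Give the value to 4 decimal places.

-1.5512

RK4: k1 = f(x_n, u_n); k2 = f(x_n + h/2, u_n + (h/2)·k1); k3 = f(x_n + h/2, u_n + (h/2)·k2); k4 = f(x_n + h, u_n + h·k3); u_{n+1} = u_n + (h/6)·(k1 + 2k2 + 2k3 + k4).
x=0.000000, u=-1.300000:
  k1 = f(0.000000, -1.300000) = -0.988000
  k2 = f(0.090000, -1.388920) = -0.855779
  k3 = f(0.090000, -1.377020) = -0.846735
  k4 = f(0.180000, -1.452412) = -0.704233
  u ← -1.300000 + (0.18/6)·(k1 + 2k2 + 2k3 + k4) = -1.452918
x=0.180000, u=-1.452918:
  k1 = f(0.180000, -1.452918) = -0.704618
  k2 = f(0.270000, -1.516333) = -0.553013
  k3 = f(0.270000, -1.502689) = -0.542644
  k4 = f(0.360000, -1.550594) = -0.379251
  u ← -1.452918 + (0.18/6)·(k1 + 2k2 + 2k3 + k4) = -1.551173
u(0.36) ≈ -1.5512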